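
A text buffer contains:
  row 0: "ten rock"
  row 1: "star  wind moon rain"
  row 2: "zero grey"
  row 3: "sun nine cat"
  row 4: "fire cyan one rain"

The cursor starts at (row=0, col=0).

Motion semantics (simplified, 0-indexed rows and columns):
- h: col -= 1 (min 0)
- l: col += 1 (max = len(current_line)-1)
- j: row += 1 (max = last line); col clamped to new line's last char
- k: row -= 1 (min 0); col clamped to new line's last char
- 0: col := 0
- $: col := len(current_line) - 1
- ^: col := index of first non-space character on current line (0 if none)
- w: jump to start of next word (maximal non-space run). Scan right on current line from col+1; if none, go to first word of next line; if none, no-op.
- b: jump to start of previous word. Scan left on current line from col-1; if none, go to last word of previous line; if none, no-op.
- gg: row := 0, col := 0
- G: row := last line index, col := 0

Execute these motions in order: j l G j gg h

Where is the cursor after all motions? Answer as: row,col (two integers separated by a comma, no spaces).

Answer: 0,0

Derivation:
After 1 (j): row=1 col=0 char='s'
After 2 (l): row=1 col=1 char='t'
After 3 (G): row=4 col=0 char='f'
After 4 (j): row=4 col=0 char='f'
After 5 (gg): row=0 col=0 char='t'
After 6 (h): row=0 col=0 char='t'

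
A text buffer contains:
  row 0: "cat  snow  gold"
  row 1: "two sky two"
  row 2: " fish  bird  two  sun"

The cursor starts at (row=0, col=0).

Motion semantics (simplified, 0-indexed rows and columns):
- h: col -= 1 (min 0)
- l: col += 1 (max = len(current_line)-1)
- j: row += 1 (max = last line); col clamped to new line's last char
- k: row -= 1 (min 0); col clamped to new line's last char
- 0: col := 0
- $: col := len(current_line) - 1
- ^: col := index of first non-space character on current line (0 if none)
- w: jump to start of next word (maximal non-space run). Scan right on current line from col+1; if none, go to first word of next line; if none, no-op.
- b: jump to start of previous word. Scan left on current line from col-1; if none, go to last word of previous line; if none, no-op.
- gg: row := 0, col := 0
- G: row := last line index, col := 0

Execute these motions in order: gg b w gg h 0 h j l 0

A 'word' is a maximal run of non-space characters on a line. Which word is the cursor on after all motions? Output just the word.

Answer: two

Derivation:
After 1 (gg): row=0 col=0 char='c'
After 2 (b): row=0 col=0 char='c'
After 3 (w): row=0 col=5 char='s'
After 4 (gg): row=0 col=0 char='c'
After 5 (h): row=0 col=0 char='c'
After 6 (0): row=0 col=0 char='c'
After 7 (h): row=0 col=0 char='c'
After 8 (j): row=1 col=0 char='t'
After 9 (l): row=1 col=1 char='w'
After 10 (0): row=1 col=0 char='t'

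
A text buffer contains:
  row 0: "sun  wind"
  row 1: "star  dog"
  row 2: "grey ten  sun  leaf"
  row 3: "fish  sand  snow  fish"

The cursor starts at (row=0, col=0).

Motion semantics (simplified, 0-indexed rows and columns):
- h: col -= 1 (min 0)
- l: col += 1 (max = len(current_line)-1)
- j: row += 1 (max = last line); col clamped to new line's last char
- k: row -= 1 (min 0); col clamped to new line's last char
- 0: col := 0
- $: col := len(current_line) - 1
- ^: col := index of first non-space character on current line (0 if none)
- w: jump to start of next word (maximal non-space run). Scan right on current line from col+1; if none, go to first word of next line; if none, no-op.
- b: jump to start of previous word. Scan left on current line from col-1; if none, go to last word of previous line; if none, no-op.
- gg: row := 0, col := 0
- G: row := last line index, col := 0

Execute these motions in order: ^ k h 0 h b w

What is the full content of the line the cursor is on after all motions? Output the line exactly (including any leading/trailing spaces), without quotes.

After 1 (^): row=0 col=0 char='s'
After 2 (k): row=0 col=0 char='s'
After 3 (h): row=0 col=0 char='s'
After 4 (0): row=0 col=0 char='s'
After 5 (h): row=0 col=0 char='s'
After 6 (b): row=0 col=0 char='s'
After 7 (w): row=0 col=5 char='w'

Answer: sun  wind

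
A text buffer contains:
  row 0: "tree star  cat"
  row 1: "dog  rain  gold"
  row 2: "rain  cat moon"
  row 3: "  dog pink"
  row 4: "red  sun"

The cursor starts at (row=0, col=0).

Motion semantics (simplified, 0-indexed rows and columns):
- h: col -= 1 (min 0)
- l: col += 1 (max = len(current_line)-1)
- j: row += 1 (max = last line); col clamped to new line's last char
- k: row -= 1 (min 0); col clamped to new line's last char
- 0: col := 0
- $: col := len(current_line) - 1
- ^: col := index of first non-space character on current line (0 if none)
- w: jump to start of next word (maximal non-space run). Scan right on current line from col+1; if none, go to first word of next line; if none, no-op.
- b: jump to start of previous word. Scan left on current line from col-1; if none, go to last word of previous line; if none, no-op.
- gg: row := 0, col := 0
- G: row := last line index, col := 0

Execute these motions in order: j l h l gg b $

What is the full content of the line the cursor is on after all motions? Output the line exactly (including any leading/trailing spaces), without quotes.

After 1 (j): row=1 col=0 char='d'
After 2 (l): row=1 col=1 char='o'
After 3 (h): row=1 col=0 char='d'
After 4 (l): row=1 col=1 char='o'
After 5 (gg): row=0 col=0 char='t'
After 6 (b): row=0 col=0 char='t'
After 7 ($): row=0 col=13 char='t'

Answer: tree star  cat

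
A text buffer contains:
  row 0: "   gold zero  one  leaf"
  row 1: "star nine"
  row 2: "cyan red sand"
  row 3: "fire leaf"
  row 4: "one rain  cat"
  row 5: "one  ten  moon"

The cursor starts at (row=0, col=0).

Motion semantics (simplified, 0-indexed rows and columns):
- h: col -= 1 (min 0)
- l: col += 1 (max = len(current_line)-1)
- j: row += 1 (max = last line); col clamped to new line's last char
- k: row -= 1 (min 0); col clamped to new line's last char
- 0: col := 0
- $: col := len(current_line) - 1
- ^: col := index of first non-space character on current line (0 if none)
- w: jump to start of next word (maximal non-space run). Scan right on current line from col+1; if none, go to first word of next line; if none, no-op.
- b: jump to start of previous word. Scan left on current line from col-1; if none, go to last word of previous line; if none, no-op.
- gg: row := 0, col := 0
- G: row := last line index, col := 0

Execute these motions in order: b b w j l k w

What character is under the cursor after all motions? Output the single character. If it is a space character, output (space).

Answer: z

Derivation:
After 1 (b): row=0 col=0 char='_'
After 2 (b): row=0 col=0 char='_'
After 3 (w): row=0 col=3 char='g'
After 4 (j): row=1 col=3 char='r'
After 5 (l): row=1 col=4 char='_'
After 6 (k): row=0 col=4 char='o'
After 7 (w): row=0 col=8 char='z'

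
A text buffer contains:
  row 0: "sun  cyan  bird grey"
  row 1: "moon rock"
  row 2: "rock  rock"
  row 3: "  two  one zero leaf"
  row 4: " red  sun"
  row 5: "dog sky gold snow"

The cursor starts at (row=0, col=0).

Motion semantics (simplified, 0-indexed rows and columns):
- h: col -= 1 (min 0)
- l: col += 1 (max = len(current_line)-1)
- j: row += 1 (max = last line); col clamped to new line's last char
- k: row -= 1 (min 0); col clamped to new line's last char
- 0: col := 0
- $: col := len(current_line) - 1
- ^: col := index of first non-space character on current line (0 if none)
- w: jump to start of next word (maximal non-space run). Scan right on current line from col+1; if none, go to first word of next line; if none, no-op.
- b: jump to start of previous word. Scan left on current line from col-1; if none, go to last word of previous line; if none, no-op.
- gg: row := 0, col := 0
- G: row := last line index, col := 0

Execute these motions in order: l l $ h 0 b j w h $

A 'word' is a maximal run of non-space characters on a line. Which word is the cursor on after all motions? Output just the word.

Answer: rock

Derivation:
After 1 (l): row=0 col=1 char='u'
After 2 (l): row=0 col=2 char='n'
After 3 ($): row=0 col=19 char='y'
After 4 (h): row=0 col=18 char='e'
After 5 (0): row=0 col=0 char='s'
After 6 (b): row=0 col=0 char='s'
After 7 (j): row=1 col=0 char='m'
After 8 (w): row=1 col=5 char='r'
After 9 (h): row=1 col=4 char='_'
After 10 ($): row=1 col=8 char='k'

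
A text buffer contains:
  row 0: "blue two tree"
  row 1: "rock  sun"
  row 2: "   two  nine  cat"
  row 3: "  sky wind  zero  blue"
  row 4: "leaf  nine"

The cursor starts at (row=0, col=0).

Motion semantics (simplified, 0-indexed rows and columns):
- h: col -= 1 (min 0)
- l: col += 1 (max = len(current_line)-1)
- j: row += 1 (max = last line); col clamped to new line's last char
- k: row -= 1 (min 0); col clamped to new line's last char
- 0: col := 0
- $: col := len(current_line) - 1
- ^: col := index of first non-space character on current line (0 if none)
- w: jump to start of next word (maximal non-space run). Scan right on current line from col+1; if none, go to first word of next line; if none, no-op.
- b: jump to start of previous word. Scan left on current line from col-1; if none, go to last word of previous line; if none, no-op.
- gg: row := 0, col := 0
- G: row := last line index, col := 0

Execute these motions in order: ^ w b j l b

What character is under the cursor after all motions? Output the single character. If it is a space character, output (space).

Answer: r

Derivation:
After 1 (^): row=0 col=0 char='b'
After 2 (w): row=0 col=5 char='t'
After 3 (b): row=0 col=0 char='b'
After 4 (j): row=1 col=0 char='r'
After 5 (l): row=1 col=1 char='o'
After 6 (b): row=1 col=0 char='r'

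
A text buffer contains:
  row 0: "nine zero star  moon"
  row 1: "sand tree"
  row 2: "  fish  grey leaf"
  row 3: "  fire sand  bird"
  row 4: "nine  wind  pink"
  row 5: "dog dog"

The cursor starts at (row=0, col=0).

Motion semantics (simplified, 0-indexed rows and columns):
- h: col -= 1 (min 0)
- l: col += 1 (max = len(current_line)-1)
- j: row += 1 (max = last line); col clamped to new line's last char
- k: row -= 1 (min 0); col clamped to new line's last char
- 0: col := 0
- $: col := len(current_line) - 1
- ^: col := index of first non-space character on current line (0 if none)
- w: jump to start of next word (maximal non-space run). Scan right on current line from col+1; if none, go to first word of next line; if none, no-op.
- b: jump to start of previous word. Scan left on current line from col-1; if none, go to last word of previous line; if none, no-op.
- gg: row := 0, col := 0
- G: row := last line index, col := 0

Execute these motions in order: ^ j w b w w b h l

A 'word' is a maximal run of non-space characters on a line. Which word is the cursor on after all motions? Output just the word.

Answer: tree

Derivation:
After 1 (^): row=0 col=0 char='n'
After 2 (j): row=1 col=0 char='s'
After 3 (w): row=1 col=5 char='t'
After 4 (b): row=1 col=0 char='s'
After 5 (w): row=1 col=5 char='t'
After 6 (w): row=2 col=2 char='f'
After 7 (b): row=1 col=5 char='t'
After 8 (h): row=1 col=4 char='_'
After 9 (l): row=1 col=5 char='t'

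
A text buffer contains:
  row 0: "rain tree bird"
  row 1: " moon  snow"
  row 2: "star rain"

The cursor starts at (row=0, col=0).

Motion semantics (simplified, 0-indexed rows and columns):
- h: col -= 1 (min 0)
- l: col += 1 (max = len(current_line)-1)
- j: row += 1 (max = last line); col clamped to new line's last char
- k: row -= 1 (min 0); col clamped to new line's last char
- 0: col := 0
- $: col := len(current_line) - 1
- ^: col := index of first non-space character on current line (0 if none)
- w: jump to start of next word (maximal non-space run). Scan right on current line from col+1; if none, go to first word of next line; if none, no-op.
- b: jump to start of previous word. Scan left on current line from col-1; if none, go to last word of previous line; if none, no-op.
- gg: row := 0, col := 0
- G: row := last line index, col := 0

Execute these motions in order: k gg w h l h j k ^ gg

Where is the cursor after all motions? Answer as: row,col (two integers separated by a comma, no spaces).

Answer: 0,0

Derivation:
After 1 (k): row=0 col=0 char='r'
After 2 (gg): row=0 col=0 char='r'
After 3 (w): row=0 col=5 char='t'
After 4 (h): row=0 col=4 char='_'
After 5 (l): row=0 col=5 char='t'
After 6 (h): row=0 col=4 char='_'
After 7 (j): row=1 col=4 char='n'
After 8 (k): row=0 col=4 char='_'
After 9 (^): row=0 col=0 char='r'
After 10 (gg): row=0 col=0 char='r'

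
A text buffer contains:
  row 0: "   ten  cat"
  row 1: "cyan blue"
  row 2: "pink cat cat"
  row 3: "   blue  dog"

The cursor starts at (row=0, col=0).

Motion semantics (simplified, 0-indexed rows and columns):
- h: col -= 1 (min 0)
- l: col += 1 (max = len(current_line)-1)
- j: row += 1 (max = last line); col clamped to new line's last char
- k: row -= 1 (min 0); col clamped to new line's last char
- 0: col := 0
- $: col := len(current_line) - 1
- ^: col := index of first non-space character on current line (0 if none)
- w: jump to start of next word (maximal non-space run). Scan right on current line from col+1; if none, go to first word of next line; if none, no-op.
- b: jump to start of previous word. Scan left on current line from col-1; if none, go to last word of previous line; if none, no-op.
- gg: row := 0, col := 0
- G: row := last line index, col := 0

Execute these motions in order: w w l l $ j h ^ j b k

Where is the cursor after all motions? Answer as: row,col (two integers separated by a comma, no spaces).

After 1 (w): row=0 col=3 char='t'
After 2 (w): row=0 col=8 char='c'
After 3 (l): row=0 col=9 char='a'
After 4 (l): row=0 col=10 char='t'
After 5 ($): row=0 col=10 char='t'
After 6 (j): row=1 col=8 char='e'
After 7 (h): row=1 col=7 char='u'
After 8 (^): row=1 col=0 char='c'
After 9 (j): row=2 col=0 char='p'
After 10 (b): row=1 col=5 char='b'
After 11 (k): row=0 col=5 char='n'

Answer: 0,5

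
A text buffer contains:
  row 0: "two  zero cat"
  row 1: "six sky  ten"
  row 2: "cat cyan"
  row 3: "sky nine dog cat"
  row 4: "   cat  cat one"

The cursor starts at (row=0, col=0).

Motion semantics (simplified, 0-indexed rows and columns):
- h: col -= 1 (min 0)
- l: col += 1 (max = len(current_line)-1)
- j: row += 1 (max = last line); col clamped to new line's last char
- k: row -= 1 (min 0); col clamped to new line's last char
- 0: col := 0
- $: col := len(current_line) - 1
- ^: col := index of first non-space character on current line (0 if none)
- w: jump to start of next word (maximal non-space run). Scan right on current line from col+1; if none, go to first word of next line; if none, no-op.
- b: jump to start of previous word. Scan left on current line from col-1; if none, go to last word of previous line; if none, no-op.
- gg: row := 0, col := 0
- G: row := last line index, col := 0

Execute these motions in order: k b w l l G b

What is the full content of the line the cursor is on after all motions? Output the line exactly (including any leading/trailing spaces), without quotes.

After 1 (k): row=0 col=0 char='t'
After 2 (b): row=0 col=0 char='t'
After 3 (w): row=0 col=5 char='z'
After 4 (l): row=0 col=6 char='e'
After 5 (l): row=0 col=7 char='r'
After 6 (G): row=4 col=0 char='_'
After 7 (b): row=3 col=13 char='c'

Answer: sky nine dog cat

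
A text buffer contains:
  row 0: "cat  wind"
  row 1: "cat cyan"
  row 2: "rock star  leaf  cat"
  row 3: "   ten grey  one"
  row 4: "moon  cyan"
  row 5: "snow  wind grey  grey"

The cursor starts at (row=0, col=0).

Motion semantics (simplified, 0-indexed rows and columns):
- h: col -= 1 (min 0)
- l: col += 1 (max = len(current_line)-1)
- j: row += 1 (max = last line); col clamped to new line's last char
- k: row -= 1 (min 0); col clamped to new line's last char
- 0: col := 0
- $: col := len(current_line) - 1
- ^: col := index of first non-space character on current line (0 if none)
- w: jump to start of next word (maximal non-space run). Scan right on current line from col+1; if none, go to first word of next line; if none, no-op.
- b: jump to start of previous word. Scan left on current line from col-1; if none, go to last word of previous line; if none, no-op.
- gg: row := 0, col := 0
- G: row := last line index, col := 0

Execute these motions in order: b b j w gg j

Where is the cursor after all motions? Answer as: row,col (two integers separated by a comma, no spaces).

Answer: 1,0

Derivation:
After 1 (b): row=0 col=0 char='c'
After 2 (b): row=0 col=0 char='c'
After 3 (j): row=1 col=0 char='c'
After 4 (w): row=1 col=4 char='c'
After 5 (gg): row=0 col=0 char='c'
After 6 (j): row=1 col=0 char='c'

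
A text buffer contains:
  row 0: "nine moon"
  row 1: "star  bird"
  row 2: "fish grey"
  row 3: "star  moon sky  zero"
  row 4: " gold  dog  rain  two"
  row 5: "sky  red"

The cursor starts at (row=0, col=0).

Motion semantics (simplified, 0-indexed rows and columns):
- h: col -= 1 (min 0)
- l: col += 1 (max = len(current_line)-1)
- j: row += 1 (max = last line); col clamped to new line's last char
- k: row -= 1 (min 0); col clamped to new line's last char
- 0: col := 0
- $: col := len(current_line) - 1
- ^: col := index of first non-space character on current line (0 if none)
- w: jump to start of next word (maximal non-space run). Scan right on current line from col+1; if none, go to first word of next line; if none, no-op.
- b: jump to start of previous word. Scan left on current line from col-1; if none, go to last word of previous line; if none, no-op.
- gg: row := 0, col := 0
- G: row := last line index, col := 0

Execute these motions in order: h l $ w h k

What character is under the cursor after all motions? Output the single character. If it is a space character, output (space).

Answer: n

Derivation:
After 1 (h): row=0 col=0 char='n'
After 2 (l): row=0 col=1 char='i'
After 3 ($): row=0 col=8 char='n'
After 4 (w): row=1 col=0 char='s'
After 5 (h): row=1 col=0 char='s'
After 6 (k): row=0 col=0 char='n'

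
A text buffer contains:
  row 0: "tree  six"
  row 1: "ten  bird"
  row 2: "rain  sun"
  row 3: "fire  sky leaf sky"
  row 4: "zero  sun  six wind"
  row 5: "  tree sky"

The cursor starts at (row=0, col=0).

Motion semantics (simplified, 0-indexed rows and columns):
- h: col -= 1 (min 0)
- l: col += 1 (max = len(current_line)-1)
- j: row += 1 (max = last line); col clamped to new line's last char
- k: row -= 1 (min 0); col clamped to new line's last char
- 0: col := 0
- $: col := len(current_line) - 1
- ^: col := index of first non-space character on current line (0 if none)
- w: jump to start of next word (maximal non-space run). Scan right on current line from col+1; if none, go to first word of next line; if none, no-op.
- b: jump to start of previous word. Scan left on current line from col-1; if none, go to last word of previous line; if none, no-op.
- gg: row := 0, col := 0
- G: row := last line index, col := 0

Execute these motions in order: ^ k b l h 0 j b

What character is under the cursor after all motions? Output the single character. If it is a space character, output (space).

Answer: s

Derivation:
After 1 (^): row=0 col=0 char='t'
After 2 (k): row=0 col=0 char='t'
After 3 (b): row=0 col=0 char='t'
After 4 (l): row=0 col=1 char='r'
After 5 (h): row=0 col=0 char='t'
After 6 (0): row=0 col=0 char='t'
After 7 (j): row=1 col=0 char='t'
After 8 (b): row=0 col=6 char='s'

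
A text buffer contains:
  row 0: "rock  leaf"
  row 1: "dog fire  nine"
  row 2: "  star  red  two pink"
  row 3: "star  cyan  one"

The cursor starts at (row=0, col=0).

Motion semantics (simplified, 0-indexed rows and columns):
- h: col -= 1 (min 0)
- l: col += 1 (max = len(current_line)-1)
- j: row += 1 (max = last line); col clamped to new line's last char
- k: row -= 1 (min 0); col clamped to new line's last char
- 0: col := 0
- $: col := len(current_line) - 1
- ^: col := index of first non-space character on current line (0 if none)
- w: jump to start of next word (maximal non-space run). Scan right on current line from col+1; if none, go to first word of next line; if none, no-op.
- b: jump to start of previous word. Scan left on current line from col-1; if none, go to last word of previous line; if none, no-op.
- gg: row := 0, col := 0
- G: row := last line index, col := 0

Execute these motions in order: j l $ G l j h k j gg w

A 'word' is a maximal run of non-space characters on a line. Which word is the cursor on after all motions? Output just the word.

After 1 (j): row=1 col=0 char='d'
After 2 (l): row=1 col=1 char='o'
After 3 ($): row=1 col=13 char='e'
After 4 (G): row=3 col=0 char='s'
After 5 (l): row=3 col=1 char='t'
After 6 (j): row=3 col=1 char='t'
After 7 (h): row=3 col=0 char='s'
After 8 (k): row=2 col=0 char='_'
After 9 (j): row=3 col=0 char='s'
After 10 (gg): row=0 col=0 char='r'
After 11 (w): row=0 col=6 char='l'

Answer: leaf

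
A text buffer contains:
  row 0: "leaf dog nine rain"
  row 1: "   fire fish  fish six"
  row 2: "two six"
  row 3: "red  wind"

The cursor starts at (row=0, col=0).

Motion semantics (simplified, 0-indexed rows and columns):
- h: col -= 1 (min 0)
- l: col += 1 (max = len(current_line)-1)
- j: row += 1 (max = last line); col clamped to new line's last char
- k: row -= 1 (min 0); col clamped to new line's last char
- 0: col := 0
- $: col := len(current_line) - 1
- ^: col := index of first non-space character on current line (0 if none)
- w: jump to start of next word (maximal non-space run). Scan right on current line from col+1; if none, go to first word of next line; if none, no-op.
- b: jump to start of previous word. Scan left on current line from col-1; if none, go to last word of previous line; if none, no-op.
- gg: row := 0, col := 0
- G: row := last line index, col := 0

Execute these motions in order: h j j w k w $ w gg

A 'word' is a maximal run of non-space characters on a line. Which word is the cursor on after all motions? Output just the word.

After 1 (h): row=0 col=0 char='l'
After 2 (j): row=1 col=0 char='_'
After 3 (j): row=2 col=0 char='t'
After 4 (w): row=2 col=4 char='s'
After 5 (k): row=1 col=4 char='i'
After 6 (w): row=1 col=8 char='f'
After 7 ($): row=1 col=21 char='x'
After 8 (w): row=2 col=0 char='t'
After 9 (gg): row=0 col=0 char='l'

Answer: leaf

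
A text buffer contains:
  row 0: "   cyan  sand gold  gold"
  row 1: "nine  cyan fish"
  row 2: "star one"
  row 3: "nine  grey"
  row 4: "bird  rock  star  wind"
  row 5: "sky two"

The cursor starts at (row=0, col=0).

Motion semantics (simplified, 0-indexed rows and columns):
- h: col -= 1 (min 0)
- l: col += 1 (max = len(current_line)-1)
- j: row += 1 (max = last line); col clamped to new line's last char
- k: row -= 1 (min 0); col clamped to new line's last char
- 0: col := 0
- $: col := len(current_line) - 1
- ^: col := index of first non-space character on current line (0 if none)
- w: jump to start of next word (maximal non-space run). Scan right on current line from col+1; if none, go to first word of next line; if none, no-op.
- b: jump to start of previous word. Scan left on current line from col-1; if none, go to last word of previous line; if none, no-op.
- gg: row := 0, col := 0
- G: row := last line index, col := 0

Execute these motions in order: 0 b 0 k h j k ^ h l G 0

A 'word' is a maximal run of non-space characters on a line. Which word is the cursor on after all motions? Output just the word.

After 1 (0): row=0 col=0 char='_'
After 2 (b): row=0 col=0 char='_'
After 3 (0): row=0 col=0 char='_'
After 4 (k): row=0 col=0 char='_'
After 5 (h): row=0 col=0 char='_'
After 6 (j): row=1 col=0 char='n'
After 7 (k): row=0 col=0 char='_'
After 8 (^): row=0 col=3 char='c'
After 9 (h): row=0 col=2 char='_'
After 10 (l): row=0 col=3 char='c'
After 11 (G): row=5 col=0 char='s'
After 12 (0): row=5 col=0 char='s'

Answer: sky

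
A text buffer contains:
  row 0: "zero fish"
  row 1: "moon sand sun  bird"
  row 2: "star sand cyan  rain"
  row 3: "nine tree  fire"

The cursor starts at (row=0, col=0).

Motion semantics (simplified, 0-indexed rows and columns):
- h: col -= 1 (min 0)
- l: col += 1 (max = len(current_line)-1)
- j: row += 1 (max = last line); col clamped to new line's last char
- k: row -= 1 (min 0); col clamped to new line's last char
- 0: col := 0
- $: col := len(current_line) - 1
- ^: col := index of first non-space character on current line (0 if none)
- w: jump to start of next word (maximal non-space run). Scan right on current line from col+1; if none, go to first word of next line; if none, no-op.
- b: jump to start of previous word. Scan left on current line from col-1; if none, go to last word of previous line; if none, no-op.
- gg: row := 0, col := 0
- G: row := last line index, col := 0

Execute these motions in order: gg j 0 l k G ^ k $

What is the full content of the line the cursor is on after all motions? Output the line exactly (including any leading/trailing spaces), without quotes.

After 1 (gg): row=0 col=0 char='z'
After 2 (j): row=1 col=0 char='m'
After 3 (0): row=1 col=0 char='m'
After 4 (l): row=1 col=1 char='o'
After 5 (k): row=0 col=1 char='e'
After 6 (G): row=3 col=0 char='n'
After 7 (^): row=3 col=0 char='n'
After 8 (k): row=2 col=0 char='s'
After 9 ($): row=2 col=19 char='n'

Answer: star sand cyan  rain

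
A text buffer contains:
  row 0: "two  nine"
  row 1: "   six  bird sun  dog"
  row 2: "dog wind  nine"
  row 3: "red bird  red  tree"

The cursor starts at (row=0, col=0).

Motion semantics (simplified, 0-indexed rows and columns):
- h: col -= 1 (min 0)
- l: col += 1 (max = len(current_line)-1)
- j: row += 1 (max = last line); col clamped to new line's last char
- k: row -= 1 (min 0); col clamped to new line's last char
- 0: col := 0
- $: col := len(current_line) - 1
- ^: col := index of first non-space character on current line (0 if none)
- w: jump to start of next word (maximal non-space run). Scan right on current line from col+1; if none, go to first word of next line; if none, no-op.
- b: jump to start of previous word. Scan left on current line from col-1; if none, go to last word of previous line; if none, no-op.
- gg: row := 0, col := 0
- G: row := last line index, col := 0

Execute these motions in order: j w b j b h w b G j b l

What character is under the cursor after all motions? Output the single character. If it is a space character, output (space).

After 1 (j): row=1 col=0 char='_'
After 2 (w): row=1 col=3 char='s'
After 3 (b): row=0 col=5 char='n'
After 4 (j): row=1 col=5 char='x'
After 5 (b): row=1 col=3 char='s'
After 6 (h): row=1 col=2 char='_'
After 7 (w): row=1 col=3 char='s'
After 8 (b): row=0 col=5 char='n'
After 9 (G): row=3 col=0 char='r'
After 10 (j): row=3 col=0 char='r'
After 11 (b): row=2 col=10 char='n'
After 12 (l): row=2 col=11 char='i'

Answer: i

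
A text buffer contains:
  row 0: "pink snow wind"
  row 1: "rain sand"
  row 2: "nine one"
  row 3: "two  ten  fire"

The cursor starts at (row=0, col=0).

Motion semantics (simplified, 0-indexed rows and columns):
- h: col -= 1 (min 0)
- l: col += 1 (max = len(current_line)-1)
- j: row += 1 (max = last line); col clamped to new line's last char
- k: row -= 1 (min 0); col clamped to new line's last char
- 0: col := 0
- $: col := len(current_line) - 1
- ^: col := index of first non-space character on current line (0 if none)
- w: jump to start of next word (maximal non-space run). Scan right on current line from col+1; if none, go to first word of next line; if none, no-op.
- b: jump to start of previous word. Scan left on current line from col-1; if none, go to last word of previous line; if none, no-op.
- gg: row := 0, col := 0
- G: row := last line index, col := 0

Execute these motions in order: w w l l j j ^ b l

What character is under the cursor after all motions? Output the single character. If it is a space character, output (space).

Answer: a

Derivation:
After 1 (w): row=0 col=5 char='s'
After 2 (w): row=0 col=10 char='w'
After 3 (l): row=0 col=11 char='i'
After 4 (l): row=0 col=12 char='n'
After 5 (j): row=1 col=8 char='d'
After 6 (j): row=2 col=7 char='e'
After 7 (^): row=2 col=0 char='n'
After 8 (b): row=1 col=5 char='s'
After 9 (l): row=1 col=6 char='a'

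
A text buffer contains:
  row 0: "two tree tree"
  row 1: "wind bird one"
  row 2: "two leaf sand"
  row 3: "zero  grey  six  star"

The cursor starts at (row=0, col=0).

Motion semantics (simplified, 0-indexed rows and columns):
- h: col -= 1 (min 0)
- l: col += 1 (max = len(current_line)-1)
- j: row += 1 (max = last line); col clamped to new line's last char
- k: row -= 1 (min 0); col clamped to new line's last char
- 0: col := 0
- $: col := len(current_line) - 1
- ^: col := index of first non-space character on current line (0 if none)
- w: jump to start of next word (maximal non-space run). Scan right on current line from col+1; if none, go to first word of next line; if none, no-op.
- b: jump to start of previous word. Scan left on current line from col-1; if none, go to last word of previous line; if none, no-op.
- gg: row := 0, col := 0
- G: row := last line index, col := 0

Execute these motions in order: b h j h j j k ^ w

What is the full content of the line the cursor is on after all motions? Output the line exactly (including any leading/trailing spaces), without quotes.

After 1 (b): row=0 col=0 char='t'
After 2 (h): row=0 col=0 char='t'
After 3 (j): row=1 col=0 char='w'
After 4 (h): row=1 col=0 char='w'
After 5 (j): row=2 col=0 char='t'
After 6 (j): row=3 col=0 char='z'
After 7 (k): row=2 col=0 char='t'
After 8 (^): row=2 col=0 char='t'
After 9 (w): row=2 col=4 char='l'

Answer: two leaf sand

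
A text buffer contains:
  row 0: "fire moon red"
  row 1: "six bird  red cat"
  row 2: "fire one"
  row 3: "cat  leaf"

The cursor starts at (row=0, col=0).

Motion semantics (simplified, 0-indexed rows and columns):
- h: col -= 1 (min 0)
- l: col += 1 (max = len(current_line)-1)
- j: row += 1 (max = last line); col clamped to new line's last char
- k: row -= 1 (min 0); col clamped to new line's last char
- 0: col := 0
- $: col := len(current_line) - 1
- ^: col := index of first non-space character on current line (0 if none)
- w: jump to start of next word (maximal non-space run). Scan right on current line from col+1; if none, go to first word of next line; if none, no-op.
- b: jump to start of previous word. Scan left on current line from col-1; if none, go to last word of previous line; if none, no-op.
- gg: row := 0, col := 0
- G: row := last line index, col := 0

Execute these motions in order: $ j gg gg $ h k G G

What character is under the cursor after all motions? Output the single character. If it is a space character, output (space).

After 1 ($): row=0 col=12 char='d'
After 2 (j): row=1 col=12 char='d'
After 3 (gg): row=0 col=0 char='f'
After 4 (gg): row=0 col=0 char='f'
After 5 ($): row=0 col=12 char='d'
After 6 (h): row=0 col=11 char='e'
After 7 (k): row=0 col=11 char='e'
After 8 (G): row=3 col=0 char='c'
After 9 (G): row=3 col=0 char='c'

Answer: c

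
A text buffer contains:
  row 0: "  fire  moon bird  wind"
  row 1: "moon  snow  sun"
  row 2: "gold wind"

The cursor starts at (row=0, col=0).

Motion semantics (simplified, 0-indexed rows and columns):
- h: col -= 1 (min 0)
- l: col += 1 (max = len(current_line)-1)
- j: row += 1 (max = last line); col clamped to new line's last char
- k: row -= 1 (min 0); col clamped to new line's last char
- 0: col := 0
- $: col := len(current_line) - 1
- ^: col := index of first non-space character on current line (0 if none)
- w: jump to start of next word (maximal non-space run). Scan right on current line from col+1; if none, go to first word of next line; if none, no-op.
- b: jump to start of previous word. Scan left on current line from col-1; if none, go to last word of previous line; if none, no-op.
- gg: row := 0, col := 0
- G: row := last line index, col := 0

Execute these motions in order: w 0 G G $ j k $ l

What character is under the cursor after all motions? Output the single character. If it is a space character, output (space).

Answer: n

Derivation:
After 1 (w): row=0 col=2 char='f'
After 2 (0): row=0 col=0 char='_'
After 3 (G): row=2 col=0 char='g'
After 4 (G): row=2 col=0 char='g'
After 5 ($): row=2 col=8 char='d'
After 6 (j): row=2 col=8 char='d'
After 7 (k): row=1 col=8 char='o'
After 8 ($): row=1 col=14 char='n'
After 9 (l): row=1 col=14 char='n'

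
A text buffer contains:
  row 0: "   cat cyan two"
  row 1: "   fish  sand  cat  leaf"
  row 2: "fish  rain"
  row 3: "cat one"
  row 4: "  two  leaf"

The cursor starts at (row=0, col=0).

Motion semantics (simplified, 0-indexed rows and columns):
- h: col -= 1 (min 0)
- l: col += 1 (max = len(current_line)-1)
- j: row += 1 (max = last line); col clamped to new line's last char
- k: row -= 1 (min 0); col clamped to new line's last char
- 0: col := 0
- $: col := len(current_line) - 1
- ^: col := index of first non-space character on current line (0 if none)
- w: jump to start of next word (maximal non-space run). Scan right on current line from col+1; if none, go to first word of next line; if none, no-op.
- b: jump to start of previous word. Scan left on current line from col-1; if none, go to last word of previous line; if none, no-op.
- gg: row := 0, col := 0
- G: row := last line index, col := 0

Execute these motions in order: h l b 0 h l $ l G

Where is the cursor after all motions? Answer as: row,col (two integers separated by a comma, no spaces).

After 1 (h): row=0 col=0 char='_'
After 2 (l): row=0 col=1 char='_'
After 3 (b): row=0 col=1 char='_'
After 4 (0): row=0 col=0 char='_'
After 5 (h): row=0 col=0 char='_'
After 6 (l): row=0 col=1 char='_'
After 7 ($): row=0 col=14 char='o'
After 8 (l): row=0 col=14 char='o'
After 9 (G): row=4 col=0 char='_'

Answer: 4,0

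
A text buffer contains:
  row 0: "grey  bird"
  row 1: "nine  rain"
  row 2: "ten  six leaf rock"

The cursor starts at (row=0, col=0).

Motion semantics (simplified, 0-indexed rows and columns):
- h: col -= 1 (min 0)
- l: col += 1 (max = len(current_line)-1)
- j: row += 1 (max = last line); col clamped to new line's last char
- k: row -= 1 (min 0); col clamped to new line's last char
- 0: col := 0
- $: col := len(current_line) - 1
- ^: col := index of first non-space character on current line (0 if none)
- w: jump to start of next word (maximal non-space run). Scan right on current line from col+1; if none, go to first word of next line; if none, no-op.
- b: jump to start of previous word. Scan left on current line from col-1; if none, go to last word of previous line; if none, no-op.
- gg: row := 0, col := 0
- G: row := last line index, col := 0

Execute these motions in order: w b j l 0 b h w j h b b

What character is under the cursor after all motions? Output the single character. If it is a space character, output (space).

After 1 (w): row=0 col=6 char='b'
After 2 (b): row=0 col=0 char='g'
After 3 (j): row=1 col=0 char='n'
After 4 (l): row=1 col=1 char='i'
After 5 (0): row=1 col=0 char='n'
After 6 (b): row=0 col=6 char='b'
After 7 (h): row=0 col=5 char='_'
After 8 (w): row=0 col=6 char='b'
After 9 (j): row=1 col=6 char='r'
After 10 (h): row=1 col=5 char='_'
After 11 (b): row=1 col=0 char='n'
After 12 (b): row=0 col=6 char='b'

Answer: b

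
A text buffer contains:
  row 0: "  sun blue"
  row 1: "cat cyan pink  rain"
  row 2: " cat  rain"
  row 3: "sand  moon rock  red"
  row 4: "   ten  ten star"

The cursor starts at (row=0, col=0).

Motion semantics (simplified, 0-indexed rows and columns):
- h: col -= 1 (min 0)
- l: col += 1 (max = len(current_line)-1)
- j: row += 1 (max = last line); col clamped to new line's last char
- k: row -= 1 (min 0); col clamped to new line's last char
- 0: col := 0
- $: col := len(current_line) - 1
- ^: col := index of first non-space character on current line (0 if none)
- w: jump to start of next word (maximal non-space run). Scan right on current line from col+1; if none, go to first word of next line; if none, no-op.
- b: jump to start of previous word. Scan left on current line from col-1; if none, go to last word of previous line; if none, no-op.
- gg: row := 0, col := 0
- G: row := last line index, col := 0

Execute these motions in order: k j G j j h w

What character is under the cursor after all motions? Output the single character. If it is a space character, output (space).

After 1 (k): row=0 col=0 char='_'
After 2 (j): row=1 col=0 char='c'
After 3 (G): row=4 col=0 char='_'
After 4 (j): row=4 col=0 char='_'
After 5 (j): row=4 col=0 char='_'
After 6 (h): row=4 col=0 char='_'
After 7 (w): row=4 col=3 char='t'

Answer: t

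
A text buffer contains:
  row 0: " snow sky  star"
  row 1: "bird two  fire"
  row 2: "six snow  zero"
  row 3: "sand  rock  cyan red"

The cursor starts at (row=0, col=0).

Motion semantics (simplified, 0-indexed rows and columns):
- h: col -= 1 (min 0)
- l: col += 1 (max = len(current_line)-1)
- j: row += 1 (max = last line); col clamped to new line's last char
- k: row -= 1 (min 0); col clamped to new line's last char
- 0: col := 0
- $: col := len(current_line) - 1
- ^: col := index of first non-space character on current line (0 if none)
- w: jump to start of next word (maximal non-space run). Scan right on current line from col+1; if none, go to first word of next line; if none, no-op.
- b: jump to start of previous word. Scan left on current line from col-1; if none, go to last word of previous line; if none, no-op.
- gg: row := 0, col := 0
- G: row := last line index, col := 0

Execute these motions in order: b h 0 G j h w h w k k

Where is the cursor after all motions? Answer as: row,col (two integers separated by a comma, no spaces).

After 1 (b): row=0 col=0 char='_'
After 2 (h): row=0 col=0 char='_'
After 3 (0): row=0 col=0 char='_'
After 4 (G): row=3 col=0 char='s'
After 5 (j): row=3 col=0 char='s'
After 6 (h): row=3 col=0 char='s'
After 7 (w): row=3 col=6 char='r'
After 8 (h): row=3 col=5 char='_'
After 9 (w): row=3 col=6 char='r'
After 10 (k): row=2 col=6 char='o'
After 11 (k): row=1 col=6 char='w'

Answer: 1,6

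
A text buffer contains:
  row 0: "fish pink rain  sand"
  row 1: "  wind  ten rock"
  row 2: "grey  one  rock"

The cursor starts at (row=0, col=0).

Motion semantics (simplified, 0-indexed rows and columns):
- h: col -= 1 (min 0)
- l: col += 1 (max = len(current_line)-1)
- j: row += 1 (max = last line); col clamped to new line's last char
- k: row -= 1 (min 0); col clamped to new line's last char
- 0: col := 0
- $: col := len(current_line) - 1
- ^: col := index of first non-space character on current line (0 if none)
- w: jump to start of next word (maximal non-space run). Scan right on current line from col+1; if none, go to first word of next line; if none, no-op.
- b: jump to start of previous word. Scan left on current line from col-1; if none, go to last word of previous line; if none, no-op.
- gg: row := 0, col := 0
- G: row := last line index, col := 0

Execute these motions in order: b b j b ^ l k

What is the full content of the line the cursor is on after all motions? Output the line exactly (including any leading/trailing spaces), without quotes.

Answer: fish pink rain  sand

Derivation:
After 1 (b): row=0 col=0 char='f'
After 2 (b): row=0 col=0 char='f'
After 3 (j): row=1 col=0 char='_'
After 4 (b): row=0 col=16 char='s'
After 5 (^): row=0 col=0 char='f'
After 6 (l): row=0 col=1 char='i'
After 7 (k): row=0 col=1 char='i'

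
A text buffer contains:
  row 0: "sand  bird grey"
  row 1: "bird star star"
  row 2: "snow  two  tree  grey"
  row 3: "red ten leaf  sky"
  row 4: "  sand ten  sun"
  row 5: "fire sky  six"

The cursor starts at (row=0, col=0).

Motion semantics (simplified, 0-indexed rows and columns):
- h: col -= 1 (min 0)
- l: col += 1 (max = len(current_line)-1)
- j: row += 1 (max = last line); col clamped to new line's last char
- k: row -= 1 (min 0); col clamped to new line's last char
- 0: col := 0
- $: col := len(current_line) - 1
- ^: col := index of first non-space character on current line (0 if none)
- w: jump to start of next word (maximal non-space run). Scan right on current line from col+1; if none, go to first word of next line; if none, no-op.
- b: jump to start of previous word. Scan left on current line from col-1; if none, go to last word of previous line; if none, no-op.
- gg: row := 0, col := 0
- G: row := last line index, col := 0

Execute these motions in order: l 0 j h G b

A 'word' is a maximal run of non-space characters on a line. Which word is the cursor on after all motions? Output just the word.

Answer: sun

Derivation:
After 1 (l): row=0 col=1 char='a'
After 2 (0): row=0 col=0 char='s'
After 3 (j): row=1 col=0 char='b'
After 4 (h): row=1 col=0 char='b'
After 5 (G): row=5 col=0 char='f'
After 6 (b): row=4 col=12 char='s'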